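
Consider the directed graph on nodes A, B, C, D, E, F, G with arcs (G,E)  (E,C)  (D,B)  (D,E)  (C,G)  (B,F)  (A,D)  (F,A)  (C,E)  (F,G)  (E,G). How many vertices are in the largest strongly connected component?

4

{A, B, D, F} are all mutually reachable — one SCC of size 4.
{C, E, G} are all mutually reachable — one SCC of size 3.
The largest has 4 vertices.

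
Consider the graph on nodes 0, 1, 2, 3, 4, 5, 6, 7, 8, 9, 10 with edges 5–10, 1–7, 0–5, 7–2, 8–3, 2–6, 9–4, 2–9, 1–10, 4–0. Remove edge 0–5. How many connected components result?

0 and 5 are still connected via 0-4-9-2-7-1-10-5, so the component count stays at 2.

2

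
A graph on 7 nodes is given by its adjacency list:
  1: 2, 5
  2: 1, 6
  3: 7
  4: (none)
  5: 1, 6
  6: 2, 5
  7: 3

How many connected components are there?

4 is isolated — a component by itself.
Starting from 3 we can reach 3, 7. That is one component of size 2.
Starting from 1 we can reach 1, 2, 5, 6. That is one component of size 4.
Total: 3 components.

3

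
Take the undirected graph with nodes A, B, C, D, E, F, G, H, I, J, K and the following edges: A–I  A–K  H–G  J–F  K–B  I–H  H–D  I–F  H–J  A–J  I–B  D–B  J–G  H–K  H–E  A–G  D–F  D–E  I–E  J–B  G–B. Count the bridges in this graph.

The edges on the cycle I-H-D-E-I are not bridges since each lies on that cycle.
Every edge lies on some cycle, so there are no bridges.

0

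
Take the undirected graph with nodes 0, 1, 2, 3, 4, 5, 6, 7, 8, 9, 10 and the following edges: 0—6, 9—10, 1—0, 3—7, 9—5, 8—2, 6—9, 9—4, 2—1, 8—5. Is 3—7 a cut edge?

Yes

Removing 3—7 leaves no path between 3 and 7: the component count goes from 2 to 3. So it is a bridge.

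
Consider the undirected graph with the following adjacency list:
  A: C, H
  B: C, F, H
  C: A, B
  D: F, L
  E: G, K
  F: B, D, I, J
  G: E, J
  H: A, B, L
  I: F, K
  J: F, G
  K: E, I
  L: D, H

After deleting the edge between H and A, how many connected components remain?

1

H and A are still connected via H-B-C-A, so the component count stays at 1.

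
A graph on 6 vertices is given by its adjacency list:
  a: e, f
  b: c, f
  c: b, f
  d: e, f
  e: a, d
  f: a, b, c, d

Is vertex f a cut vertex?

Deleting f raises the number of components from 1 to 2, so f is a cut vertex.

Yes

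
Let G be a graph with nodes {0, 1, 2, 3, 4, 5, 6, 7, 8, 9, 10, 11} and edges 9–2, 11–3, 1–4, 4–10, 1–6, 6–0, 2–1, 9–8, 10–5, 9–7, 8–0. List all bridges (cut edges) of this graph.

The edges on the cycle 9-8-0-6-1-2-9 are not bridges since each lies on that cycle.
But removing 4–1 disconnects 4 from 1; removing 5–10 disconnects 5 from 10; removing 9–7 disconnects 9 from 7; removing 11–3 disconnects 11 from 3 — these are bridges.
In total 5 edges are bridges.

1-4, 10-4, 10-5, 11-3, 7-9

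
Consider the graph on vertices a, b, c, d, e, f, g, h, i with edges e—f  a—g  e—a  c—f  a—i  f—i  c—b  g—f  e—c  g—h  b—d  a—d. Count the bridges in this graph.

1

The edges on the cycle e-c-b-d-a-e are not bridges since each lies on that cycle.
But removing g—h disconnects g from h — this is a bridge.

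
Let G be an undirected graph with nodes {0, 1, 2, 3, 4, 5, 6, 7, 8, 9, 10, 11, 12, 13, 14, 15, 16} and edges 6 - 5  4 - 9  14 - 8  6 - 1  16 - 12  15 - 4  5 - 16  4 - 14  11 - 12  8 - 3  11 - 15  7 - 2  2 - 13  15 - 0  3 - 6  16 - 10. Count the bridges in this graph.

6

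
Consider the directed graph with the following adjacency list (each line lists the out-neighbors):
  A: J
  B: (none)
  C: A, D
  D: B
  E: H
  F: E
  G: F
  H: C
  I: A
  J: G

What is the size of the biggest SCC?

7

{A, C, E, F, G, H, J} are all mutually reachable — one SCC of size 7.
{D} is an SCC by itself.
{I} is an SCC by itself.
{B} is an SCC by itself.
The largest has 7 vertices.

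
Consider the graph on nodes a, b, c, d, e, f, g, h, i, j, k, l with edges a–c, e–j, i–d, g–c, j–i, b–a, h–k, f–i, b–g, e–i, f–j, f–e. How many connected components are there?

4

l is isolated — a component by itself.
Starting from h we can reach h, k. That is one component of size 2.
Starting from a we can reach a, b, c, g. That is one component of size 4.
Starting from d we can reach d, e, f, i, j. That is one component of size 5.
Total: 4 components.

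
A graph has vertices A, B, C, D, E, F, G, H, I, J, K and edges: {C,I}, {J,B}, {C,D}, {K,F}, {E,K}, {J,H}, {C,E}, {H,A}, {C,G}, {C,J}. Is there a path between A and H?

From A we can reach A, B, C, D, E, F, G, H, I, J, K, which includes H.

Yes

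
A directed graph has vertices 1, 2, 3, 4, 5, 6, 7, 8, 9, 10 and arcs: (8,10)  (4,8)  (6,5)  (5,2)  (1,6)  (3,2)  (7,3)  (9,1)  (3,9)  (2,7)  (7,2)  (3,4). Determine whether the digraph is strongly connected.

No

There is no directed path from 4 to 1, so the graph is not strongly connected.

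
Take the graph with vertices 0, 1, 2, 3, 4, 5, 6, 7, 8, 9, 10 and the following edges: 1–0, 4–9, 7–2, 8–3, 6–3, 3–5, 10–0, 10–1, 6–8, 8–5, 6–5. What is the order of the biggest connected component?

Starting from 4 we can reach 4, 9. That is one component of size 2.
Starting from 2 we can reach 2, 7. That is one component of size 2.
Starting from 0 we can reach 0, 1, 10. That is one component of size 3.
Starting from 3 we can reach 3, 5, 6, 8. That is one component of size 4.
The largest has 4 vertices.

4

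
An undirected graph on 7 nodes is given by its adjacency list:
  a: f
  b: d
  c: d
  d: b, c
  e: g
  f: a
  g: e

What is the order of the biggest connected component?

Starting from e we can reach e, g. That is one component of size 2.
Starting from a we can reach a, f. That is one component of size 2.
Starting from b we can reach b, c, d. That is one component of size 3.
The largest has 3 vertices.

3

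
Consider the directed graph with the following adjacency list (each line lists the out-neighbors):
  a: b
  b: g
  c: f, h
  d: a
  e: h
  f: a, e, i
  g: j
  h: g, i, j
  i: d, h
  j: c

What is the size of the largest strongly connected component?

10

{a, b, c, d, e, f, g, h, i, j} are all mutually reachable — one SCC of size 10.
The largest has 10 vertices.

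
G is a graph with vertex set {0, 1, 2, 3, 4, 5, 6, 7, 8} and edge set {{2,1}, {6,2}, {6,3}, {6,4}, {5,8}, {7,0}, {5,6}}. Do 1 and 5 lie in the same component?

Yes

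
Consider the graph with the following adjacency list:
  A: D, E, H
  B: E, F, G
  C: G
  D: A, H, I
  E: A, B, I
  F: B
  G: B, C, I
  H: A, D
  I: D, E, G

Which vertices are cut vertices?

Removing B increases the component count from 1 to 2, so B is a cut vertex.
Removing G increases the component count from 1 to 2, so G is a cut vertex.
By contrast removing D leaves 1 component; it is not a cut vertex. No other vertex is a cut vertex either.

B, G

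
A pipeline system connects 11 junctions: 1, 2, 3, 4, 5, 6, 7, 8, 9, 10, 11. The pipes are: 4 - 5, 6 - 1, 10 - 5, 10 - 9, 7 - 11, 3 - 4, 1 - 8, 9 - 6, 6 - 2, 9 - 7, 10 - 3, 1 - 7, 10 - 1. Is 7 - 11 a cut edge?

Removing 7 - 11 leaves no path between 7 and 11: the component count goes from 1 to 2. So it is a bridge.

Yes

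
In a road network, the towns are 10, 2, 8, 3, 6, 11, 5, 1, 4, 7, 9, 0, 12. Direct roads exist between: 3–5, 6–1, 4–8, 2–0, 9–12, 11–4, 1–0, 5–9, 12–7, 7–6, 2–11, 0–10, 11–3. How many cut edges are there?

The edges on the cycle 2-11-3-5-9-12-7-6-1-0-2 are not bridges since each lies on that cycle.
But removing 0–10 disconnects 0 from 10; removing 11–4 disconnects 11 from 4; removing 4–8 disconnects 4 from 8 — these are bridges.
That makes 3 bridges.

3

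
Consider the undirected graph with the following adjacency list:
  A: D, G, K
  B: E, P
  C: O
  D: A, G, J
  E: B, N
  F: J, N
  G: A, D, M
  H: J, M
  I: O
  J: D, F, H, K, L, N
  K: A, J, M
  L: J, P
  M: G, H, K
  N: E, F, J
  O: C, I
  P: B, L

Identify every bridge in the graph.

The edges on the cycle J-H-M-K-J are not bridges since each lies on that cycle.
But removing I-O disconnects I from O; removing O-C disconnects O from C — these are bridges.

C-O, I-O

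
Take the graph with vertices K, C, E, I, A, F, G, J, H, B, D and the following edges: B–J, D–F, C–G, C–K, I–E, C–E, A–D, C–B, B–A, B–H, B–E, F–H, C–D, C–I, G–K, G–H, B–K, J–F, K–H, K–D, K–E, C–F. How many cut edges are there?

0

The edges on the cycle C-B-J-F-C are not bridges since each lies on that cycle.
Every edge lies on some cycle, so there are no bridges.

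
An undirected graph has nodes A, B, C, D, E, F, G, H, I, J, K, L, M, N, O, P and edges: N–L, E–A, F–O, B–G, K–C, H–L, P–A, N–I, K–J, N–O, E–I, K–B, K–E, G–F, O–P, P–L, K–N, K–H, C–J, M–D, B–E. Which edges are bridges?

The edges on the cycle K-C-J-K are not bridges since each lies on that cycle.
But removing M–D disconnects M from D — this is a bridge.

D-M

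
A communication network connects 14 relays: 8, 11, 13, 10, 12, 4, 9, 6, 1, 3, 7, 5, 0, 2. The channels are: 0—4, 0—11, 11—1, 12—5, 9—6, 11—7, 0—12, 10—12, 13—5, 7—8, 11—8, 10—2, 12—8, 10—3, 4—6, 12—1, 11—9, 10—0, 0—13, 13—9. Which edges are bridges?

The edges on the cycle 0-12-5-13-0 are not bridges since each lies on that cycle.
But removing 2—10 disconnects 2 from 10; removing 10—3 disconnects 10 from 3 — these are bridges.

10-2, 10-3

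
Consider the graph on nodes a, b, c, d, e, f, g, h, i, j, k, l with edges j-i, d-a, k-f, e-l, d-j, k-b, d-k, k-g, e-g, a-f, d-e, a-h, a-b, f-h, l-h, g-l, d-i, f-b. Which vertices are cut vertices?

d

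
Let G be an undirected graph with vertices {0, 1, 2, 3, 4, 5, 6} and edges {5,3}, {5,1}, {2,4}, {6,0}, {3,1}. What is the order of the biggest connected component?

3

Starting from 2 we can reach 2, 4. That is one component of size 2.
Starting from 0 we can reach 0, 6. That is one component of size 2.
Starting from 1 we can reach 1, 3, 5. That is one component of size 3.
The largest has 3 vertices.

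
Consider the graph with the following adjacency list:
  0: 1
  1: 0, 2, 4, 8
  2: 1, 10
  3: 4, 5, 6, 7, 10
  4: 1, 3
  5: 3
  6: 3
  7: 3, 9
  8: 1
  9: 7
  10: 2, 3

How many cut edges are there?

The edges on the cycle 2-10-3-4-1-2 are not bridges since each lies on that cycle.
But removing 3-6 disconnects 3 from 6; removing 3-5 disconnects 3 from 5; removing 3-7 disconnects 3 from 7; removing 8-1 disconnects 8 from 1 — these are bridges.
In total 6 edges are bridges.

6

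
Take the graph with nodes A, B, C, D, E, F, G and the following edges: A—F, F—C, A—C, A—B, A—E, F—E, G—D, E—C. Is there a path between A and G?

The component containing A is {A, B, C, E, F}, and G is not in it.

No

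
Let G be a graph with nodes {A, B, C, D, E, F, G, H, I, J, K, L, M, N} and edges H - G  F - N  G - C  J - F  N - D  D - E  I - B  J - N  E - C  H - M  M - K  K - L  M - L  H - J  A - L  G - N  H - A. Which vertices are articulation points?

H

Removing H increases the component count from 2 to 3, so H is a cut vertex.
By contrast removing A leaves 2 components; it is not a cut vertex. No other vertex is a cut vertex either.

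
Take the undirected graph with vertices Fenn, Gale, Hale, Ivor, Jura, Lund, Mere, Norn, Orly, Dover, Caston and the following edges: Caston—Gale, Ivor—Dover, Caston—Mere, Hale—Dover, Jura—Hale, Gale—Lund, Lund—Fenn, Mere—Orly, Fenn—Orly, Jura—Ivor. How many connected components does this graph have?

3

Norn is isolated — a component by itself.
Starting from Hale we can reach Hale, Ivor, Jura, Dover. That is one component of size 4.
Starting from Fenn we can reach Fenn, Gale, Lund, Mere, Orly, Caston. That is one component of size 6.
Total: 3 components.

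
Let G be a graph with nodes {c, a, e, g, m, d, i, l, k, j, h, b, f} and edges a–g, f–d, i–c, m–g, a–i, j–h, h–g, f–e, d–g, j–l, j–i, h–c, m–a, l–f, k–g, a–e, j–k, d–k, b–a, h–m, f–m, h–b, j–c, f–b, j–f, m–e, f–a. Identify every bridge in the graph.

none

The edges on the cycle j-h-b-f-j are not bridges since each lies on that cycle.
Every edge lies on some cycle, so there are no bridges.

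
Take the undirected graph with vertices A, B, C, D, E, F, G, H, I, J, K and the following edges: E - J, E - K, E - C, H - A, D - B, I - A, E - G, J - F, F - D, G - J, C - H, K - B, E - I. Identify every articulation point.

E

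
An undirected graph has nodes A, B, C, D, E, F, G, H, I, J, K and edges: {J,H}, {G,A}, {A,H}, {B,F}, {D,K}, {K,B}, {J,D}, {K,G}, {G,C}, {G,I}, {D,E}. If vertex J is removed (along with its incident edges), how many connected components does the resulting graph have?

1

With J gone, the remaining components are: {A, B, C, D, E, F, G, H, I, K}.
That is 1 component.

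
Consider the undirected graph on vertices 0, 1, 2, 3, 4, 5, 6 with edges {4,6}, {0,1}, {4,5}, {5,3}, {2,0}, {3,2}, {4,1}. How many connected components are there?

Starting from 0 we can reach 0, 1, 2, 3, 4, 5, 6. That is one component of size 7.
Total: 1 component.

1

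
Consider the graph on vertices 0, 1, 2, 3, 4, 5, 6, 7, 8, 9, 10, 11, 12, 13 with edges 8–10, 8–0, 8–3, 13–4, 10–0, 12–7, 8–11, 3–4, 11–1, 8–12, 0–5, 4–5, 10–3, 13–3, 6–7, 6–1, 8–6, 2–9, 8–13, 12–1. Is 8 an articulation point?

Deleting 8 raises the number of components from 2 to 3, so 8 is a cut vertex.

Yes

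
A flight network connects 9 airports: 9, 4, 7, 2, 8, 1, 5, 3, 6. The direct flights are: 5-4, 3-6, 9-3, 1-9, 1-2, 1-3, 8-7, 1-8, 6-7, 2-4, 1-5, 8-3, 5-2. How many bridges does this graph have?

0

The edges on the cycle 1-9-3-1 are not bridges since each lies on that cycle.
Every edge lies on some cycle, so there are no bridges.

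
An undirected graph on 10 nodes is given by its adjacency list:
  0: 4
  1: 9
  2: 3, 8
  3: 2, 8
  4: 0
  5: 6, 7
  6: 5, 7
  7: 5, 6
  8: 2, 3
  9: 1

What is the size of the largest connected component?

3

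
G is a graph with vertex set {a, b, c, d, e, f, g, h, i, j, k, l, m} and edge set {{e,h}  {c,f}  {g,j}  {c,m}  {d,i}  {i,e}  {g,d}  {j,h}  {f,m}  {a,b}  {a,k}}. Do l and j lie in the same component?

No

The component containing l is {l}, and j is not in it.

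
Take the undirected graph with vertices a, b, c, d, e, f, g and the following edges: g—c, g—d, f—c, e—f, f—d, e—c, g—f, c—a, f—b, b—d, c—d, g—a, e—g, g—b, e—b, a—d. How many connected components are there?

Starting from a we can reach a, b, c, d, e, f, g. That is one component of size 7.
Total: 1 component.

1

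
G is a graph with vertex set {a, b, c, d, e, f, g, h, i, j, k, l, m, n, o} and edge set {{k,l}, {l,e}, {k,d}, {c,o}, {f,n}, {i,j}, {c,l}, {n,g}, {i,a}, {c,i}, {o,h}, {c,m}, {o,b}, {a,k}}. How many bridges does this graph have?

The edges on the cycle c-i-a-k-l-c are not bridges since each lies on that cycle.
But removing i–j disconnects i from j; removing c–m disconnects c from m; removing l–e disconnects l from e; removing o–b disconnects o from b — these are bridges.
In total 9 edges are bridges.

9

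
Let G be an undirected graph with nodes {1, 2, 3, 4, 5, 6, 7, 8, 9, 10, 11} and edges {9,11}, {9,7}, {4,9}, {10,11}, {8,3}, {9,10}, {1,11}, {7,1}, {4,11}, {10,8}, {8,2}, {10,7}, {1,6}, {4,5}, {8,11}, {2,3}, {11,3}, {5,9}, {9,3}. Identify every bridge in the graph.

The edges on the cycle 4-5-9-4 are not bridges since each lies on that cycle.
But removing 1–6 disconnects 1 from 6 — this is a bridge.

1-6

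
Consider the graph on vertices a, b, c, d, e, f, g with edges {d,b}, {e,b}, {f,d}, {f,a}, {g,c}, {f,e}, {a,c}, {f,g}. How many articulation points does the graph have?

1

Removing f increases the component count from 1 to 2, so f is a cut vertex.
By contrast removing d leaves 1 component; it is not a cut vertex. No other vertex is a cut vertex either.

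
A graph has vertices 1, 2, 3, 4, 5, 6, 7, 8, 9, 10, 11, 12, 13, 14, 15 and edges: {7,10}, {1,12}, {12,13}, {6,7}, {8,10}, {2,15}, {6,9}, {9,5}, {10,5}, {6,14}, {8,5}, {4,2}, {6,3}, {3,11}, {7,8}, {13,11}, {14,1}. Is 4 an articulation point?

No

Deleting 4 leaves 2 components (was 2), so 4 is not a cut vertex.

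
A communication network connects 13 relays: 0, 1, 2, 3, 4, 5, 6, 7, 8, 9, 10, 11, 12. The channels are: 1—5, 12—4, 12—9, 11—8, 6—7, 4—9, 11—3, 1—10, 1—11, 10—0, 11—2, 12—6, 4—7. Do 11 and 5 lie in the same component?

Yes

From 11 we can reach 0, 1, 2, 3, 5, 8, 10, 11, which includes 5.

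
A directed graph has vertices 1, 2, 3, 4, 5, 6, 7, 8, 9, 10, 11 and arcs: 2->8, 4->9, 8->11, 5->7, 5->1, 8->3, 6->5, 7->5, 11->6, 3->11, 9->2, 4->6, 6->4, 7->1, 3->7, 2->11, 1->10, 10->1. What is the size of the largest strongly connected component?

7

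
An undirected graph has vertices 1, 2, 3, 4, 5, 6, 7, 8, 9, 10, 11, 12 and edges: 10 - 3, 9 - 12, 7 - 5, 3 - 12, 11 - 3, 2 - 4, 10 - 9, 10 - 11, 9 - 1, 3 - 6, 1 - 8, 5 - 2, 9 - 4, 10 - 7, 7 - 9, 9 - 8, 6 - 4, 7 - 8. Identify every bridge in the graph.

The edges on the cycle 10-11-3-6-4-9-7-10 are not bridges since each lies on that cycle.
Every edge lies on some cycle, so there are no bridges.

none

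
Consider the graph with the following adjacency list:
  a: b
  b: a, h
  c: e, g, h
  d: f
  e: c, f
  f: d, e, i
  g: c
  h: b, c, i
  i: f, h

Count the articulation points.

Removing b increases the component count from 1 to 2, so b is a cut vertex.
Removing c increases the component count from 1 to 2, so c is a cut vertex.
Removing f increases the component count from 1 to 2, so f is a cut vertex.
Likewise h is a cut vertex.
By contrast removing g leaves 1 component; it is not a cut vertex. No other vertex is a cut vertex either.

4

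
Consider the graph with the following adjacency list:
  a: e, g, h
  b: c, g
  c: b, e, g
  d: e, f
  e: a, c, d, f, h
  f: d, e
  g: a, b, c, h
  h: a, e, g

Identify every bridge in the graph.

none

The edges on the cycle f-e-d-f are not bridges since each lies on that cycle.
Every edge lies on some cycle, so there are no bridges.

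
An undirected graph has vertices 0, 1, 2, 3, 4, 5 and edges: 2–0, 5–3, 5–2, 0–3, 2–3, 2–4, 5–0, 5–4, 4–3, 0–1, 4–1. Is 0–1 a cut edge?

After removing 0–1, the path 0-5-4-1 still connects them, so the edge is not a bridge.

No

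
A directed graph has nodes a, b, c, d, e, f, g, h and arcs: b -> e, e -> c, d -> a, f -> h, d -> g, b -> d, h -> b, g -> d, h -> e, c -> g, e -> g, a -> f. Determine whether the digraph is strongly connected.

From a we can reach every vertex (a, b, c, d, e, f, g, h), and every vertex can reach a (a, b, c, d, e, f, g, h). So the whole graph is one strongly connected component.

Yes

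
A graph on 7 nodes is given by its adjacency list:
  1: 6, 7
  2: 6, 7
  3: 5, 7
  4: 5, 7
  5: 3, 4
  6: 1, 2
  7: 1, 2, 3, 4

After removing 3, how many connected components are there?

1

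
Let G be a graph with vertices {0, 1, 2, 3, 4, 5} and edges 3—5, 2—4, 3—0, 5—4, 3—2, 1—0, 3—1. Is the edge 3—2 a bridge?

No

After removing 3—2, the path 3-5-4-2 still connects them, so the edge is not a bridge.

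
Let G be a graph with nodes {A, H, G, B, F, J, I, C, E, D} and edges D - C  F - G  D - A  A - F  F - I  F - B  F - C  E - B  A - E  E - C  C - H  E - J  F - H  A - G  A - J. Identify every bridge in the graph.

The edges on the cycle A-F-G-A are not bridges since each lies on that cycle.
But removing F - I disconnects F from I — this is a bridge.

F-I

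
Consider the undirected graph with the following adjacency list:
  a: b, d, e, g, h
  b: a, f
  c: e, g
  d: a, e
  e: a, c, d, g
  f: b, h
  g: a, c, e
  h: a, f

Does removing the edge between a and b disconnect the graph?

No

After removing a-b, the path a-h-f-b still connects them, so the edge is not a bridge.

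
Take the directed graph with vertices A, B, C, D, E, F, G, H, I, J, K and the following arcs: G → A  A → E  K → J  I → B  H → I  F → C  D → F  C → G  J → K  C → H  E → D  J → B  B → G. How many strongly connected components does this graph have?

{A, B, C, D, E, F, G, H, I} are all mutually reachable — one SCC of size 9.
{J, K} are all mutually reachable — one SCC of size 2.
That gives 2 strongly connected components.

2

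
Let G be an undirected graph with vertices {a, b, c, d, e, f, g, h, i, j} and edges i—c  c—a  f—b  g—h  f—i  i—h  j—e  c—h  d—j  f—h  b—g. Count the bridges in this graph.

The edges on the cycle f-b-g-h-f are not bridges since each lies on that cycle.
But removing j—e disconnects j from e; removing c—a disconnects c from a; removing j—d disconnects j from d — these are bridges.
That makes 3 bridges.

3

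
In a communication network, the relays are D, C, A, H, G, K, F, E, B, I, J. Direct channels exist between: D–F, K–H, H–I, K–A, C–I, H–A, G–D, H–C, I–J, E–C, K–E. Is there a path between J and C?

Yes

From J we can reach A, C, E, H, I, J, K, which includes C.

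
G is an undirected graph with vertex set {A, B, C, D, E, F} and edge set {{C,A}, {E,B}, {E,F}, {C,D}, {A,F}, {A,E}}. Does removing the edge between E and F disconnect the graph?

No

After removing E–F, the path E-A-F still connects them, so the edge is not a bridge.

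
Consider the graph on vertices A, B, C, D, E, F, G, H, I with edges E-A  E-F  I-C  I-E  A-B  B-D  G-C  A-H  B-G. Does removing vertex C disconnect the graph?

No

Deleting C leaves 1 component (was 1) (its neighbors G, I remain connected to each other), so C is not a cut vertex.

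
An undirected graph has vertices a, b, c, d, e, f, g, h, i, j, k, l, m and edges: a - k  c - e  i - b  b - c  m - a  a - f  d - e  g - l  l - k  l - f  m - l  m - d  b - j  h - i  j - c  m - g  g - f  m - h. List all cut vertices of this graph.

m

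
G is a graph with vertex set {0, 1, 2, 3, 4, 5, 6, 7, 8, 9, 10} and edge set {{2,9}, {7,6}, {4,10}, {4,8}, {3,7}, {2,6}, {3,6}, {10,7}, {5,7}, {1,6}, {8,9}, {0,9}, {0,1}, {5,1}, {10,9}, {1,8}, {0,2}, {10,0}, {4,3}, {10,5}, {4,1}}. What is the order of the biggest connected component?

11

Starting from 0 we can reach 0, 1, 2, 3, 4, 5, 6, 7, 8, 9, 10. That is one component of size 11.
The largest has 11 vertices.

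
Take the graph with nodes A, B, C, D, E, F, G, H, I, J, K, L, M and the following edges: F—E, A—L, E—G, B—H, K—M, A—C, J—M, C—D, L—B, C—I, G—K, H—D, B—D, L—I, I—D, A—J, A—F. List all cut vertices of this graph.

Removing A increases the component count from 1 to 2, so A is a cut vertex.
By contrast removing H leaves 1 component; it is not a cut vertex. No other vertex is a cut vertex either.

A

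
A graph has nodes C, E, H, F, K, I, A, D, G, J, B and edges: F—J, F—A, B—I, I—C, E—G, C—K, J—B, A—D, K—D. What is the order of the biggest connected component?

H is isolated — a component by itself.
Starting from E we can reach E, G. That is one component of size 2.
Starting from A we can reach A, B, C, D, F, I, J, K. That is one component of size 8.
The largest has 8 vertices.

8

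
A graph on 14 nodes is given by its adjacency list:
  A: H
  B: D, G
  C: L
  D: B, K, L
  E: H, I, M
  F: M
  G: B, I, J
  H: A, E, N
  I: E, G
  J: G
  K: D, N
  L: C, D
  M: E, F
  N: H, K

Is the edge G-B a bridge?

No

After removing G-B, the path G-I-E-H-N-K-D-B still connects them, so the edge is not a bridge.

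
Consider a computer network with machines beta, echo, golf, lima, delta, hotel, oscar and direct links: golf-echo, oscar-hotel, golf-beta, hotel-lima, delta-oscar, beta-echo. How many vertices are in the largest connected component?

4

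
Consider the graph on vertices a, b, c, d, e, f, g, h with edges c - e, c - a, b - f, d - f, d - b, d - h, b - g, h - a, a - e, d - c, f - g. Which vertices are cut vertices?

Removing d increases the component count from 1 to 2, so d is a cut vertex.
By contrast removing h leaves 1 component; it is not a cut vertex. No other vertex is a cut vertex either.

d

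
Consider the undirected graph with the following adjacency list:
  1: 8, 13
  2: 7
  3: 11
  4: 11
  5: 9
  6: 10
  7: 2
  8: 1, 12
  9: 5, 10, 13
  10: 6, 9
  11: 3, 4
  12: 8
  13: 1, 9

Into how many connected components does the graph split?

3

Starting from 2 we can reach 2, 7. That is one component of size 2.
Starting from 3 we can reach 3, 4, 11. That is one component of size 3.
Starting from 1 we can reach 1, 5, 6, 8, 9, 10, 12, 13. That is one component of size 8.
Total: 3 components.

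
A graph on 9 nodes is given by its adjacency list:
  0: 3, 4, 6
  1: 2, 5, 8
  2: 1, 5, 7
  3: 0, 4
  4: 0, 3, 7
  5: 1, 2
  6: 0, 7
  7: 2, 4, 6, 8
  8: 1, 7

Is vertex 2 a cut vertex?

No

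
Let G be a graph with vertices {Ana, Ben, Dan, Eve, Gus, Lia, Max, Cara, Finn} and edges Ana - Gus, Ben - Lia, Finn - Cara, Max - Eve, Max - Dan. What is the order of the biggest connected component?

3

Starting from Cara we can reach Cara, Finn. That is one component of size 2.
Starting from Ben we can reach Ben, Lia. That is one component of size 2.
Starting from Ana we can reach Ana, Gus. That is one component of size 2.
Starting from Dan we can reach Dan, Eve, Max. That is one component of size 3.
The largest has 3 vertices.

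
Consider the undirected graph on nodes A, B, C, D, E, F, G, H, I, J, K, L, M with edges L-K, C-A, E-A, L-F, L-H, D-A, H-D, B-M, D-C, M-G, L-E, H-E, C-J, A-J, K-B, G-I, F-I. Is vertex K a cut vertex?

No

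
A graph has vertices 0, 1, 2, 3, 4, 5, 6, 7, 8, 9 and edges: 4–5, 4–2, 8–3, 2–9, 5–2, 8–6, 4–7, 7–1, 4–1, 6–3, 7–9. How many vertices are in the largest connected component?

6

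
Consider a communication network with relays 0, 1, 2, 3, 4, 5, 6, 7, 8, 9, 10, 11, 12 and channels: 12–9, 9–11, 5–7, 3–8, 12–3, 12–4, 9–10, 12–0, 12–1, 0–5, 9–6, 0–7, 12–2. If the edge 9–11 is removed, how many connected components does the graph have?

Before removal there is 1 component.
9–11 is a bridge — removing it separates 9's side from 11's side.
After removal: 2 components.

2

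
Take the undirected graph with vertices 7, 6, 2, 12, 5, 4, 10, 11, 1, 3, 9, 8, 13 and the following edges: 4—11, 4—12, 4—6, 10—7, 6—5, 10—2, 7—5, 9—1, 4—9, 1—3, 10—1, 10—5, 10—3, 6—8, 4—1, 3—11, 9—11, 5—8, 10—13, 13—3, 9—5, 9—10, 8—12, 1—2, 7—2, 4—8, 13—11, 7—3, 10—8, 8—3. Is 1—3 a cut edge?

No

After removing 1—3, the path 1-10-3 still connects them, so the edge is not a bridge.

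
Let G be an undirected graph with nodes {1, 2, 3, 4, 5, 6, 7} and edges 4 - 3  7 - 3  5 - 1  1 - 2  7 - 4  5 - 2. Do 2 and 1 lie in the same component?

From 2 we can reach 1, 2, 5, which includes 1.

Yes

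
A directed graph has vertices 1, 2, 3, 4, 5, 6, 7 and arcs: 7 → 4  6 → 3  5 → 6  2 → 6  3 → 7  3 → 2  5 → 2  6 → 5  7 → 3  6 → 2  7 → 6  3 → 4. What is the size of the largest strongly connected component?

5

{2, 3, 5, 6, 7} are all mutually reachable — one SCC of size 5.
{4} is an SCC by itself.
{1} is an SCC by itself.
The largest has 5 vertices.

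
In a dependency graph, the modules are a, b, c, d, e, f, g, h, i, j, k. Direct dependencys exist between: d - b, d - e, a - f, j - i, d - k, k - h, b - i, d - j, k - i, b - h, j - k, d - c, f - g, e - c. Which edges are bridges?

a-f, f-g

The edges on the cycle d-e-c-d are not bridges since each lies on that cycle.
But removing a - f disconnects a from f; removing f - g disconnects f from g — these are bridges.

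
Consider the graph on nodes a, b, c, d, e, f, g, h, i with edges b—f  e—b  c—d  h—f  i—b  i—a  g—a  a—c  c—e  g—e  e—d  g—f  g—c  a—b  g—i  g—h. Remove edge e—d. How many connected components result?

e and d are still connected via e-c-d, so the component count stays at 1.

1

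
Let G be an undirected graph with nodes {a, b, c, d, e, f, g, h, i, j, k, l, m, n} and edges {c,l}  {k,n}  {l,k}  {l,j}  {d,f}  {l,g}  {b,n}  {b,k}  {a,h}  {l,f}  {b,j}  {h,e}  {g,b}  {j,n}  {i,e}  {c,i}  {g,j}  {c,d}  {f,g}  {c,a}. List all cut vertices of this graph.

Removing c increases the component count from 2 to 3, so c is a cut vertex.
By contrast removing h leaves 2 components; it is not a cut vertex. No other vertex is a cut vertex either.

c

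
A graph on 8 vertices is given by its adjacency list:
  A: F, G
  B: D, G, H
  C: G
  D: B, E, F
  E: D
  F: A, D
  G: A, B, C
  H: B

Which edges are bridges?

B-H, C-G, D-E

The edges on the cycle D-F-A-G-B-D are not bridges since each lies on that cycle.
But removing G-C disconnects G from C; removing B-H disconnects B from H; removing D-E disconnects D from E — these are bridges.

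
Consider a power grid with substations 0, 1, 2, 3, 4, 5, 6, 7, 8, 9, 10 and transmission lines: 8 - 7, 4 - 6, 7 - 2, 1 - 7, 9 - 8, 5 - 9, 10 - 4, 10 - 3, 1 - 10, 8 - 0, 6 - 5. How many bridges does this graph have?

The edges on the cycle 1-10-4-6-5-9-8-7-1 are not bridges since each lies on that cycle.
But removing 0 - 8 disconnects 0 from 8; removing 10 - 3 disconnects 10 from 3; removing 2 - 7 disconnects 2 from 7 — these are bridges.
That makes 3 bridges.

3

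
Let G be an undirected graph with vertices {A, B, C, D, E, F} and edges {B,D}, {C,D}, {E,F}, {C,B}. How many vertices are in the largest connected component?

3

A is isolated — a component by itself.
Starting from E we can reach E, F. That is one component of size 2.
Starting from B we can reach B, C, D. That is one component of size 3.
The largest has 3 vertices.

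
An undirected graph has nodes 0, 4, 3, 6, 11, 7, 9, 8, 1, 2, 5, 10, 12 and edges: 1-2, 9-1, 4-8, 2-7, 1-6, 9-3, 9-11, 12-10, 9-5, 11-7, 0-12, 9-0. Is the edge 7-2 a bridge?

After removing 7-2, the path 7-11-9-1-2 still connects them, so the edge is not a bridge.

No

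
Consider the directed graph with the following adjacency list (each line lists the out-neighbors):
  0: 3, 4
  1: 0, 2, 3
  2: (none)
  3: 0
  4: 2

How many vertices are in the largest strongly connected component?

2

{0, 3} are all mutually reachable — one SCC of size 2.
{4} is an SCC by itself.
{1} is an SCC by itself.
{2} is an SCC by itself.
The largest has 2 vertices.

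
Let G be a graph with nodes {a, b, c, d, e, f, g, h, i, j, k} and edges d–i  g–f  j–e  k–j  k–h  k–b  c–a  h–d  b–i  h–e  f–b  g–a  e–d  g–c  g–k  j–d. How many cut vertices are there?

Removing g increases the component count from 1 to 2, so g is a cut vertex.
By contrast removing c leaves 1 component; it is not a cut vertex. No other vertex is a cut vertex either.

1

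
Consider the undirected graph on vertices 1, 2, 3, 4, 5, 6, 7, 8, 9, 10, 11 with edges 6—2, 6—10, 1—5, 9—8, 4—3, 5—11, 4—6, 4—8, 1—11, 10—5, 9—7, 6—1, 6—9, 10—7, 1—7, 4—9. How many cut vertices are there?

2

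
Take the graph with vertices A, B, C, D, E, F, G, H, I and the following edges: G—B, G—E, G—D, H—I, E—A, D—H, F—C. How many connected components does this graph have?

2

Starting from C we can reach C, F. That is one component of size 2.
Starting from A we can reach A, B, D, E, G, H, I. That is one component of size 7.
Total: 2 components.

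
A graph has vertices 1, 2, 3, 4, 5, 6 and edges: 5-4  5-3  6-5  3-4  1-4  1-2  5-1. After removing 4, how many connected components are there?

1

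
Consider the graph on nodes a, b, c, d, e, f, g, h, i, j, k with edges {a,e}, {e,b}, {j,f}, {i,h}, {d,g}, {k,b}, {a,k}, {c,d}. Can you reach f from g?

The component containing g is {c, d, g}, and f is not in it.

No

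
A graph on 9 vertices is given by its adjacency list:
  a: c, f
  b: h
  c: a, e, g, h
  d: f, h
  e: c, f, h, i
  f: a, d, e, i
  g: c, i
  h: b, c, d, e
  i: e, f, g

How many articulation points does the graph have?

Removing h increases the component count from 1 to 2, so h is a cut vertex.
By contrast removing b leaves 1 component; it is not a cut vertex. No other vertex is a cut vertex either.

1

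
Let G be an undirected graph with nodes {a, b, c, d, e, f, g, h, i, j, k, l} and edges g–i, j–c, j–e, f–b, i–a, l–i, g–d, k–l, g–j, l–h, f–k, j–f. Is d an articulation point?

Deleting d leaves 1 component (was 1), so d is not a cut vertex.

No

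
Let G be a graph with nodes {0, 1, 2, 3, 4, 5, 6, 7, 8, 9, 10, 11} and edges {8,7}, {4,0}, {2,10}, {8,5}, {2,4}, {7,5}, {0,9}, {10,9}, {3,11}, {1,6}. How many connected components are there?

Starting from 1 we can reach 1, 6. That is one component of size 2.
Starting from 3 we can reach 3, 11. That is one component of size 2.
Starting from 5 we can reach 5, 7, 8. That is one component of size 3.
Starting from 0 we can reach 0, 2, 4, 9, 10. That is one component of size 5.
Total: 4 components.

4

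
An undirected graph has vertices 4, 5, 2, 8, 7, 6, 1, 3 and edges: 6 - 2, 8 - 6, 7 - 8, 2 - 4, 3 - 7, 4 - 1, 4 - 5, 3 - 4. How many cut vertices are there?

1

Removing 4 increases the component count from 1 to 3, so 4 is a cut vertex.
By contrast removing 5 leaves 1 component; it is not a cut vertex. No other vertex is a cut vertex either.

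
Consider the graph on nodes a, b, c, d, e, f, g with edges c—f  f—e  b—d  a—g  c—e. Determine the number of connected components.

Starting from b we can reach b, d. That is one component of size 2.
Starting from a we can reach a, g. That is one component of size 2.
Starting from c we can reach c, e, f. That is one component of size 3.
Total: 3 components.

3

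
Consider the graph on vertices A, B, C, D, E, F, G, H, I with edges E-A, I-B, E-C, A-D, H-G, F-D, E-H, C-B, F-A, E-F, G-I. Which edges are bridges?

none

The edges on the cycle E-F-D-A-E are not bridges since each lies on that cycle.
Every edge lies on some cycle, so there are no bridges.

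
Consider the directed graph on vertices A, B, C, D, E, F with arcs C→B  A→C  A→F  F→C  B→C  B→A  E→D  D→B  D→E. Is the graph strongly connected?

No

There is no directed path from B to E, so the graph is not strongly connected.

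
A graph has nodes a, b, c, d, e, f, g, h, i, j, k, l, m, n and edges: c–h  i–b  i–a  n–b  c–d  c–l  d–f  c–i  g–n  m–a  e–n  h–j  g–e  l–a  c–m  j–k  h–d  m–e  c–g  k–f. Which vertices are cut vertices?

c

Removing c increases the component count from 1 to 2, so c is a cut vertex.
By contrast removing i leaves 1 component; it is not a cut vertex. No other vertex is a cut vertex either.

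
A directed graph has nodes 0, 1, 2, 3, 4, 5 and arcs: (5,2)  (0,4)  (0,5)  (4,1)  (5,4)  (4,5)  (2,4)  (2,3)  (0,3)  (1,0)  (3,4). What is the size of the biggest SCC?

6

{0, 1, 2, 3, 4, 5} are all mutually reachable — one SCC of size 6.
The largest has 6 vertices.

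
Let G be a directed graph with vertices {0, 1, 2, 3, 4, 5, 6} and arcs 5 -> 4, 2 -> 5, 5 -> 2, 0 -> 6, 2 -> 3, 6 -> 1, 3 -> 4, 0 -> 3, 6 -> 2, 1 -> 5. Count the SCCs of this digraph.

{2, 5} are all mutually reachable — one SCC of size 2.
{4} is an SCC by itself.
{6} is an SCC by itself.
{1} is an SCC by itself.
{3} is an SCC by itself.
(and 1 more singleton SCC)
That gives 6 strongly connected components.

6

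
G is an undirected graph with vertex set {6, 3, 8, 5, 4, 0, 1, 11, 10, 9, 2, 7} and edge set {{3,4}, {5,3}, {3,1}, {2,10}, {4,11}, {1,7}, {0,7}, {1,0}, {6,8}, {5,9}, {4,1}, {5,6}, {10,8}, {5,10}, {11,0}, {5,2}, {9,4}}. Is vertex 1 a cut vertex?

No

Deleting 1 leaves 1 component (was 1) (its neighbors 0, 3, 4, 7 remain connected to each other), so 1 is not a cut vertex.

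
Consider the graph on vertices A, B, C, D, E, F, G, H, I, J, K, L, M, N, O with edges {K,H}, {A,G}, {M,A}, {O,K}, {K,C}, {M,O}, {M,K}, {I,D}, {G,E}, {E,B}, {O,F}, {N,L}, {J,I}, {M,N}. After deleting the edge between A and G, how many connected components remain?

3

Before removal there are 2 components.
A - G is a bridge — removing it separates A's side from G's side.
After removal: 3 components.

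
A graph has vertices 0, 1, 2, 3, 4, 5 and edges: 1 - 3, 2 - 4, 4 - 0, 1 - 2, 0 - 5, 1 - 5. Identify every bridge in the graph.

1-3

The edges on the cycle 1-2-4-0-5-1 are not bridges since each lies on that cycle.
But removing 1 - 3 disconnects 1 from 3 — this is a bridge.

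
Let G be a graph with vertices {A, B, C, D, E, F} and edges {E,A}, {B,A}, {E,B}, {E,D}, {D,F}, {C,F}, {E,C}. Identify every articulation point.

E

Removing E increases the component count from 1 to 2, so E is a cut vertex.
By contrast removing B leaves 1 component; it is not a cut vertex. No other vertex is a cut vertex either.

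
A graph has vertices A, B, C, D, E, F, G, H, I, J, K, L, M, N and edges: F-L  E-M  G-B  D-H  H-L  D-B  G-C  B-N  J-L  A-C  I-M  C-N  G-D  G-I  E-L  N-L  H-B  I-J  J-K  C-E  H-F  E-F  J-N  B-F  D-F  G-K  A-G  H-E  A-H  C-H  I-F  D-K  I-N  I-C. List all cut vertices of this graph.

Removing I, for instance, still leaves 1 component. No single vertex removal increases the component count — the graph has no articulation points.

none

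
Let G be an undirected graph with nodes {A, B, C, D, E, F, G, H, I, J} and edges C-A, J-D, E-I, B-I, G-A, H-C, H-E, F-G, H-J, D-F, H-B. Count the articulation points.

1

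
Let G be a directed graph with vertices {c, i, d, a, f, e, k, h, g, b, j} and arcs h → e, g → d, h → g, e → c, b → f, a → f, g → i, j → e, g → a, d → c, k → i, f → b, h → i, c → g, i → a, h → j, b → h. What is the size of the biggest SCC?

{a, b, c, d, e, f, g, h, i, j} are all mutually reachable — one SCC of size 10.
{k} is an SCC by itself.
The largest has 10 vertices.

10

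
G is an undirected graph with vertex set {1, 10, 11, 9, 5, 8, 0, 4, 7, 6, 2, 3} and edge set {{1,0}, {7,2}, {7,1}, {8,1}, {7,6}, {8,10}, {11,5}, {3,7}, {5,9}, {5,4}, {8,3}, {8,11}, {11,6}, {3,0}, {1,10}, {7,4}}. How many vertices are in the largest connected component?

Starting from 0 we can reach 0, 1, 2, 3, 4, 5, 6, 7, 8, 9, 10, 11. That is one component of size 12.
The largest has 12 vertices.

12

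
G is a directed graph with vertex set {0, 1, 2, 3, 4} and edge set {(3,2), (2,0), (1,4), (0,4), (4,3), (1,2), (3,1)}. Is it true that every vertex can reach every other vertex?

From 0 we can reach every vertex (0, 1, 2, 3, 4), and every vertex can reach 0 (0, 1, 2, 3, 4). So the whole graph is one strongly connected component.

Yes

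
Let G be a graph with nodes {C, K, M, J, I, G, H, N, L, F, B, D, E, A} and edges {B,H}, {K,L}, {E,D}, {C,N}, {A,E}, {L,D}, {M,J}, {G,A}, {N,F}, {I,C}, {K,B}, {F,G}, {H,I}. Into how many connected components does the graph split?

2

Starting from J we can reach J, M. That is one component of size 2.
Starting from A we can reach A, B, C, D, E, F, G, H, I, K, L, N. That is one component of size 12.
Total: 2 components.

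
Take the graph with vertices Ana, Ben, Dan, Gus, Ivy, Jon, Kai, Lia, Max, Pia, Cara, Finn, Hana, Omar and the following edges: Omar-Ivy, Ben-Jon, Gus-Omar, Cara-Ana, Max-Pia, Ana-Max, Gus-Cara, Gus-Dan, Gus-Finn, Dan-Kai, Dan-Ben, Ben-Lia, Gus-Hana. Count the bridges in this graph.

removing Gus-Cara disconnects Gus from Cara; removing Ben-Lia disconnects Ben from Lia; removing Omar-Gus disconnects Omar from Gus; removing Gus-Dan disconnects Gus from Dan — these are bridges.
In total 13 edges are bridges.

13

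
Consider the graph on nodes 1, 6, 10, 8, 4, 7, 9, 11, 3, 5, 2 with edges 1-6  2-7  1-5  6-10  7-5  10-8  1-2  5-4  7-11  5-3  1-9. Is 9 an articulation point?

Deleting 9 leaves 1 component (was 1), so 9 is not a cut vertex.

No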